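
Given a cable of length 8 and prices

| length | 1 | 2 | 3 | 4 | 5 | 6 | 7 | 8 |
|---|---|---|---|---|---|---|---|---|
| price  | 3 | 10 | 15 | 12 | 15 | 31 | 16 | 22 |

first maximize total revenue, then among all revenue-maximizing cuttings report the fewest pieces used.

2

Build r[k] bottom-up: r[k] = max over allowed piece i of (p[i] + r[k−i]).
r[1] = 3
r[2] = max(3+3, 10+0) = 10
r[3] = max(3+10, 10+3, 15+0) = 15
r[4] = max(3+15, 10+10, 15+3, 12+0) = 20
r[5] = max(3+20, 10+15, 15+10, 12+3, 15+0) = 25
r[6] = max(3+25, 10+20, 15+15, 12+10, 15+3, 31+0) = 31
r[7] = max(3+31, 10+25, 15+20, …, 31+3, 16+0) = 35
r[8] = max(3+35, 10+31, 15+25, …, 16+3, 22+0) = 41
Maximum revenue is €41.
Now minimize piece count subject to staying optimal: for each k, pieces[k] = 1 + min over i with p[i]+r[k−i]=r[k] of pieces[k−i].
pieces[5] = 2
pieces[6] = 1
pieces[7] = 3
pieces[8] = 2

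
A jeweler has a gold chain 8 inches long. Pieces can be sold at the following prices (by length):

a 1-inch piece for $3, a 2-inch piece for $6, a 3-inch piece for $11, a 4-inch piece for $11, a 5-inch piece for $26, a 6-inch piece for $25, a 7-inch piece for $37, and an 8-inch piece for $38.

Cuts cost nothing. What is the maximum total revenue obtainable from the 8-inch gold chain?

Build v[k] bottom-up: v[k] = max over allowed piece i of (p[i] + v[k−i]).
v[1] = 3
v[2] = 6  (first piece 1, then v[1]=3)
v[3] = 11
v[4] = 14  (first piece 1, then v[3]=11)
v[5] = 26
v[6] = 29  (first piece 1, then v[5]=26)
v[7] = 37
v[8] = 40  (first piece 1, then v[7]=37)
One optimal cutting: 7 + 1 → $37 + $3 = $40.

40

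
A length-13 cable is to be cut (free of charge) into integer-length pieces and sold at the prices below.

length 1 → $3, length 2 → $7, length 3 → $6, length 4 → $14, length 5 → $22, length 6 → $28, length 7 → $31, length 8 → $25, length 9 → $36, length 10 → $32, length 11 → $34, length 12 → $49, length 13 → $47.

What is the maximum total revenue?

Build v[k] bottom-up: v[k] = max over allowed piece i of (p[i] + v[k−i]).
v[1] = 3
v[2] = max(3+3, 7+0) = 7
v[3] = max(3+7, 7+3, 6+0) = 10
v[4] = max(3+10, 7+7, 6+3, 14+0) = 14
v[5] = max(3+14, 7+10, 6+7, 14+3, 22+0) = 22
v[6] = max(3+22, 7+14, 6+10, 14+7, 22+3, 28+0) = 28
v[7] = max(3+28, 7+22, 6+14, …, 28+3, 31+0) = 31
v[8] = max(3+31, 7+28, 6+22, …, 31+3, 25+0) = 35
v[9] = max(3+35, 7+31, 6+28, …, 25+3, 36+0) = 38
v[10] = max(3+38, 7+35, 6+31, …, 36+3, 32+0) = 44
v[11] = max(3+44, 7+38, 6+35, …, 32+3, 34+0) = 50
v[12] = max(3+50, 7+44, 6+38, …, 34+3, 49+0) = 56
v[13] = max(3+56, 7+50, 6+44, …, 49+3, 47+0) = 59
One optimal cutting: 6 + 6 + 1 → $28 + $28 + $3 = $59.

59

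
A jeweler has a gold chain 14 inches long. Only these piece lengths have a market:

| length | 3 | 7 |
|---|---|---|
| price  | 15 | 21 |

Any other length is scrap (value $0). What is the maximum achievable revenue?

60

Build best[k] bottom-up: best[k] = max over allowed piece i of (p[i] + best[k−i]).
best[1] = 0
best[2] = 0
best[3] = 15
best[4] = 15
best[5] = 15
best[6] = 30  (first piece 3, then best[3]=15)
best[7] = max(15+15, 21+0) = 30
best[8] = max(15+15, 21+0) = 30
best[9] = max(15+30, 21+0) = 45
best[10] = max(15+30, 21+15) = 45
best[11] = max(15+30, 21+15) = 45
best[12] = max(15+45, 21+15) = 60
best[13] = max(15+45, 21+30) = 60
best[14] = max(15+45, 21+30) = 60
One optimal cutting: pieces 3 + 3 + 3 + 3 with 2 inches of scrap → $60.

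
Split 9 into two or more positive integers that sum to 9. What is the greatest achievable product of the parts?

Fill m[k] for k=2..9: at each k try every first piece i and multiply by the better of (k−i) uncut or m[k−i].
m[2] = 1·max(1,0) = 1·1 = 1
m[3] = 1·max(2,1) = 1·2 = 2
m[4] = 2·max(2,1) = 2·2 = 4
m[5] = 2·max(3,2) = 2·3 = 6
m[6] = 3·max(3,2) = 3·3 = 9
m[7] = 2·max(5,6) = 2·6 = 12
m[8] = 2·max(6,9) = 2·9 = 18
m[9] = 3·max(6,9) = 3·9 = 27
One optimal split: 3 + 3 + 3; product 3·3·3 = 27.

27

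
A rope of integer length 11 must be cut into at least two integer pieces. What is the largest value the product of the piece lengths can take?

Let f[k] be the best product for length k (with at least one cut). For each first piece i, the rest contributes max(k−i, f[k−i]).
Small cases: f[2]=1, f[3]=2, f[4]=4, f[5]=6, f[6]=9.
f[7] = max(1*9, 2*6, 3*4, 4*3, 5*2, 6*1) = 12
f[8] = max(1*12, 2*9, 3*6, …, 6*2, 7*1) = 18
f[9] = max(1*18, 2*12, 3*9, …, 7*2, 8*1) = 27
f[10] = max(1*27, 2*18, 3*12, …, 8*2, 9*1) = 36
f[11] = max(1*36, 2*27, 3*18, …, 9*2, 10*1) = 54
One optimal split: 3 + 3 + 3 + 2; product 3*3*3*2 = 54.

54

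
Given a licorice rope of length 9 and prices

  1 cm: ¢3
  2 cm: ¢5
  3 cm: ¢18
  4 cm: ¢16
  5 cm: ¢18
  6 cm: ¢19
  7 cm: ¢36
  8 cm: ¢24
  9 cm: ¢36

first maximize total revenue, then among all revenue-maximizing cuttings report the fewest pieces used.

Consider every possible first cut. r[k] is the best of p[i]+r[k−i] over all sellable i≤k.
r[1] = 3
r[2] = 6  (first piece 1, then r[1]=3)
r[3] = 18
r[4] = 21  (first piece 1, then r[3]=18)
r[5] = 24  (first piece 1, then r[4]=21)
r[6] = 36  (first piece 3, then r[3]=18)
r[7] = 39  (first piece 1, then r[6]=36)
r[8] = 42  (first piece 1, then r[7]=39)
r[9] = 54  (first piece 3, then r[6]=36)
Maximum revenue is ¢54.
Now minimize piece count subject to staying optimal: for each k, pieces[k] = 1 + min over i with p[i]+r[k−i]=r[k] of pieces[k−i].
pieces[6] = 2
pieces[7] = 3
pieces[8] = 4
pieces[9] = 3

3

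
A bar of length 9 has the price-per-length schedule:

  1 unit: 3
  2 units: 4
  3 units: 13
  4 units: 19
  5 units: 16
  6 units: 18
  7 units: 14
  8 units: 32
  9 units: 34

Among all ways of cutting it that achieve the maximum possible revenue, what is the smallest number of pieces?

Let r[k] be the best obtainable value from length k. For each k, try every first piece i and keep the best of price[i] + r[k−i].
r[1] = 3
r[2] = max(3+3, 4+0) = 6
r[3] = max(3+6, 4+3, 13+0) = 13
r[4] = max(3+13, 4+6, 13+3, 19+0) = 19
r[5] = max(3+19, 4+13, 13+6, 19+3, 16+0) = 22
r[6] = max(3+22, 4+19, 13+13, 19+6, 16+3, 18+0) = 26
r[7] = max(3+26, 4+22, 13+19, …, 18+3, 14+0) = 32
r[8] = max(3+32, 4+26, 13+22, …, 14+3, 32+0) = 38
r[9] = max(3+38, 4+32, 13+26, …, 32+3, 34+0) = 41
Maximum revenue is 41.
Now minimize piece count subject to staying optimal: for each k, pieces[k] = 1 + min over i with p[i]+r[k−i]=r[k] of pieces[k−i].
pieces[6] = 2
pieces[7] = 2
pieces[8] = 2
pieces[9] = 3

3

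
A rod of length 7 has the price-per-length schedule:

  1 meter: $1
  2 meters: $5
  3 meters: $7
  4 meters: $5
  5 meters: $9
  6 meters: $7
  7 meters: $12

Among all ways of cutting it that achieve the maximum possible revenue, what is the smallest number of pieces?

Let r[k] be the best obtainable value from length k. For each k, try every first piece i and keep the best of price[i] + r[k−i].
r[1] = 1
r[2] = max(1+1, 5+0) = 5
r[3] = max(1+5, 5+1, 7+0) = 7
r[4] = max(1+7, 5+5, 7+1, 5+0) = 10
r[5] = max(1+10, 5+7, 7+5, 5+1, 9+0) = 12
r[6] = max(1+12, 5+10, 7+7, 5+5, 9+1, 7+0) = 15
r[7] = max(1+15, 5+12, 7+10, …, 7+1, 12+0) = 17
Maximum revenue is $17.
Now minimize piece count subject to staying optimal: for each k, pieces[k] = 1 + min over i with p[i]+r[k−i]=r[k] of pieces[k−i].
pieces[4] = 2
pieces[5] = 2
pieces[6] = 3
pieces[7] = 3

3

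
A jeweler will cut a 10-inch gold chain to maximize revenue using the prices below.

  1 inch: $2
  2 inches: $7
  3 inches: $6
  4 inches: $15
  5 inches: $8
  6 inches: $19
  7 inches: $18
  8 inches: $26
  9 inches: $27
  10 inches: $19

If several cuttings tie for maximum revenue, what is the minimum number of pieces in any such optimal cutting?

Consider every possible first cut. r[k] is the best of p[i]+r[k−i] over all sellable i≤k.
r[1] = 2
r[2] = max(2+2, 7+0) = 7
r[3] = max(2+7, 7+2, 6+0) = 9
r[4] = max(2+9, 7+7, 6+2, 15+0) = 15
r[5] = max(2+15, 7+9, 6+7, 15+2, 8+0) = 17
r[6] = max(2+17, 7+15, 6+9, 15+7, 8+2, 19+0) = 22
r[7] = max(2+22, 7+17, 6+15, …, 19+2, 18+0) = 24
r[8] = max(2+24, 7+22, 6+17, …, 18+2, 26+0) = 30
r[9] = max(2+30, 7+24, 6+22, …, 26+2, 27+0) = 32
r[10] = max(2+32, 7+30, 6+24, …, 27+2, 19+0) = 37
Maximum revenue is $37.
Now minimize piece count subject to staying optimal: for each k, pieces[k] = 1 + min over i with p[i]+r[k−i]=r[k] of pieces[k−i].
pieces[7] = 3
pieces[8] = 2
pieces[9] = 3
pieces[10] = 3

3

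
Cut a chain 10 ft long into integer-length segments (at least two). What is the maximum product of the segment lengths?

Define g[k] = max over 1≤i<k of i · max(k−i, g[k−i]); the inner max lets the remainder stay uncut if that's better.
g[2] = 1*max(1,0) = 1*1 = 1
g[3] = 1*max(2,1) = 1*2 = 2
g[4] = 2*max(2,1) = 2*2 = 4
g[5] = 2*max(3,2) = 2*3 = 6
g[6] = 3*max(3,2) = 3*3 = 9
g[7] = 2*max(5,6) = 2*6 = 12
g[8] = 2*max(6,9) = 2*9 = 18
g[9] = 3*max(6,9) = 3*9 = 27
g[10] = 2*max(8,18) = 2*18 = 36
One optimal split: 3 + 3 + 2 + 2; product 3*3*2*2 = 36.

36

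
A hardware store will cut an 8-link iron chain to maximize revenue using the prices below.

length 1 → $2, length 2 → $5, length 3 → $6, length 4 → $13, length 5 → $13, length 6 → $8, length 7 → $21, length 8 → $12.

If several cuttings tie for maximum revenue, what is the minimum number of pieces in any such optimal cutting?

Let r[k] be the best obtainable value from length k. For each k, try every first piece i and keep the best of price[i] + r[k−i].
r[1] = 2
r[2] = max(2+2, 5+0) = 5
r[3] = max(2+5, 5+2, 6+0) = 7
r[4] = max(2+7, 5+5, 6+2, 13+0) = 13
r[5] = max(2+13, 5+7, 6+5, 13+2, 13+0) = 15
r[6] = max(2+15, 5+13, 6+7, 13+5, 13+2, 8+0) = 18
r[7] = max(2+18, 5+15, 6+13, …, 8+2, 21+0) = 21
r[8] = max(2+21, 5+18, 6+15, …, 21+2, 12+0) = 26
Maximum revenue is $26.
Now minimize piece count subject to staying optimal: for each k, pieces[k] = 1 + min over i with p[i]+r[k−i]=r[k] of pieces[k−i].
pieces[5] = 2
pieces[6] = 2
pieces[7] = 1
pieces[8] = 2

2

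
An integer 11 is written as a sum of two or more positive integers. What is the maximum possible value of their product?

54

Fill prod[k] for k=2..11: at each k try every first piece i and multiply by the better of (k−i) uncut or prod[k−i].
prod[2] = 1·max(1,0) = 1·1 = 1
prod[3] = 1·max(2,1) = 1·2 = 2
prod[4] = 2·max(2,1) = 2·2 = 4
prod[5] = 2·max(3,2) = 2·3 = 6
prod[6] = 3·max(3,2) = 3·3 = 9
prod[7] = 2·max(5,6) = 2·6 = 12
prod[8] = 2·max(6,9) = 2·9 = 18
prod[9] = 3·max(6,9) = 3·9 = 27
prod[10] = 2·max(8,18) = 2·18 = 36
prod[11] = 2·max(9,27) = 2·27 = 54
One optimal split: 3 + 3 + 3 + 2; product 3·3·3·2 = 54.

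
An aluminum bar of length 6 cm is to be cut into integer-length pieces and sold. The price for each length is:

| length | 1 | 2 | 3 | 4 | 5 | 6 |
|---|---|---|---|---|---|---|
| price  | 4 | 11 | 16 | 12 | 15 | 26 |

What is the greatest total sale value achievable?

33

Build best[k] bottom-up: best[k] = max over allowed piece i of (p[i] + best[k−i]).
best[1] = 4
best[2] = max(4+4, 11+0) = 11
best[3] = max(4+11, 11+4, 16+0) = 16
best[4] = max(4+16, 11+11, 16+4, 12+0) = 22
best[5] = max(4+22, 11+16, 16+11, 12+4, 15+0) = 27
best[6] = max(4+27, 11+22, 16+16, 12+11, 15+4, 26+0) = 33
One optimal cutting: 2 + 2 + 2 → $11 + $11 + $11 = $33.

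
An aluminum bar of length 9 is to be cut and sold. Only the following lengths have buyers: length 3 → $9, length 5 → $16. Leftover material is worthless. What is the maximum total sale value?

Build f[k] bottom-up: f[k] = max over allowed piece i of (p[i] + f[k−i]).
f[1] = 0
f[2] = 0
f[3] = 9
f[4] = 9
f[5] = 16
f[6] = 18  (first piece 3, then f[3]=9)
f[7] = 18
f[8] = 25  (first piece 3, then f[5]=16)
f[9] = 27  (first piece 3, then f[6]=18)
One optimal cutting: 3 + 3 + 3 → $27.

27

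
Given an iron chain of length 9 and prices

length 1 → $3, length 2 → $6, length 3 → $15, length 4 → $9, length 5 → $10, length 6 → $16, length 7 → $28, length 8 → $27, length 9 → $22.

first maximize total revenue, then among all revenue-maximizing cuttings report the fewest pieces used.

Consider every possible first cut. r[k] is the best of p[i]+r[k−i] over all sellable i≤k.
r[1] = 3
r[2] = max(3+3, 6+0) = 6
r[3] = max(3+6, 6+3, 15+0) = 15
r[4] = max(3+15, 6+6, 15+3, 9+0) = 18
r[5] = max(3+18, 6+15, 15+6, 9+3, 10+0) = 21
r[6] = max(3+21, 6+18, 15+15, 9+6, 10+3, 16+0) = 30
r[7] = max(3+30, 6+21, 15+18, …, 16+3, 28+0) = 33
r[8] = max(3+33, 6+30, 15+21, …, 28+3, 27+0) = 36
r[9] = max(3+36, 6+33, 15+30, …, 27+3, 22+0) = 45
Maximum revenue is $45.
Now minimize piece count subject to staying optimal: for each k, pieces[k] = 1 + min over i with p[i]+r[k−i]=r[k] of pieces[k−i].
pieces[6] = 2
pieces[7] = 3
pieces[8] = 3
pieces[9] = 3

3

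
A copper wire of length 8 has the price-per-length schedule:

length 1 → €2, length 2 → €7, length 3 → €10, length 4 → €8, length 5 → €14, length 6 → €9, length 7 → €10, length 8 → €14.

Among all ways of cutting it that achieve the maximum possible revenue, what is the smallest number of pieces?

4

Let r[k] be the best obtainable value from length k. For each k, try every first piece i and keep the best of price[i] + r[k−i].
r[1] = 2
r[2] = 7
r[3] = 10
r[4] = 14  (first piece 2, then r[2]=7)
r[5] = 17  (first piece 2, then r[3]=10)
r[6] = 21  (first piece 2, then r[4]=14)
r[7] = 24  (first piece 2, then r[5]=17)
r[8] = 28  (first piece 2, then r[6]=21)
Maximum revenue is €28.
Now minimize piece count subject to staying optimal: for each k, pieces[k] = 1 + min over i with p[i]+r[k−i]=r[k] of pieces[k−i].
pieces[5] = 2
pieces[6] = 3
pieces[7] = 3
pieces[8] = 4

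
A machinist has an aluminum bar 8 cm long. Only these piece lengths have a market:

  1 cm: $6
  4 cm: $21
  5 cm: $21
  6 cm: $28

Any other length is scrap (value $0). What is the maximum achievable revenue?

Build r[k] bottom-up: r[k] = max over allowed piece i of (p[i] + r[k−i]).
r[1] = 6
r[2] = 12  (first piece 1, then r[1]=6)
r[3] = 18  (first piece 1, then r[2]=12)
r[4] = max(6+18, 21+0) = 24
r[5] = max(6+24, 21+6, 21+0) = 30
r[6] = max(6+30, 21+12, 21+6, 28+0) = 36
r[7] = max(6+36, 21+18, 21+12, 28+6) = 42
r[8] = max(6+42, 21+24, 21+18, 28+12) = 48
One optimal cutting: 1 + 1 + 1 + 1 + 1 + 1 + 1 + 1 → $48.

48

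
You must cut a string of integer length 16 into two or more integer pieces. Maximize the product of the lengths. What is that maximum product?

324

Fill f[k] for k=2..16: at each k try every first piece i and multiply by the better of (k−i) uncut or f[k−i].
f[2] = 1×max(1,0) = 1×1 = 1
f[3] = max(1×2, 2×1) = 2
f[4] = max(1×3, 2×2, 3×1) = 4
f[5] = max(1×4, 2×3, 3×2, 4×1) = 6
f[6] = max(1×6, 2×4, 3×3, 4×2, 5×1) = 9
f[7] = max(1×9, 2×6, 3×4, 4×3, 5×2, 6×1) = 12
f[8] = max(1×12, 2×9, 3×6, …, 6×2, 7×1) = 18
f[9] = max(1×18, 2×12, 3×9, …, 7×2, 8×1) = 27
f[10] = max(1×27, 2×18, 3×12, …, 8×2, 9×1) = 36
f[11] = max(1×36, 2×27, 3×18, …, 9×2, 10×1) = 54
f[12] = max(1×54, 2×36, 3×27, …, 10×2, 11×1) = 81
f[13] = max(1×81, 2×54, 3×36, …, 11×2, 12×1) = 108
f[14] = max(1×108, 2×81, 3×54, …, 12×2, 13×1) = 162
f[15] = max(1×162, 2×108, 3×81, …, 13×2, 14×1) = 243
f[16] = max(1×243, 2×162, 3×108, …, 14×2, 15×1) = 324
One optimal split: 3 + 3 + 3 + 3 + 2 + 2; product 3×3×3×3×2×2 = 324.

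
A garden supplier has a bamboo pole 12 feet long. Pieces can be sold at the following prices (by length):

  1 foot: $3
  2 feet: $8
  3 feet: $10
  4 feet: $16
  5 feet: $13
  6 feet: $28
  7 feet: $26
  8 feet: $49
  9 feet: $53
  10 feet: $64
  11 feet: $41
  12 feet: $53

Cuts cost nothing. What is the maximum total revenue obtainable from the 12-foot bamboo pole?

72

Let best[k] be the best obtainable value from length k. For each k, try every first piece i and keep the best of price[i] + best[k−i].
best[1] = 3
best[2] = 8
best[3] = 11  (first piece 1, then best[2]=8)
best[4] = 16  (first piece 2, then best[2]=8)
best[5] = 19  (first piece 1, then best[4]=16)
best[6] = 28
best[7] = 31  (first piece 1, then best[6]=28)
best[8] = 49
best[9] = 53
best[10] = 64
best[11] = 67  (first piece 1, then best[10]=64)
best[12] = 72  (first piece 2, then best[10]=64)
One optimal cutting: 10 + 2 → $64 + $8 = $72.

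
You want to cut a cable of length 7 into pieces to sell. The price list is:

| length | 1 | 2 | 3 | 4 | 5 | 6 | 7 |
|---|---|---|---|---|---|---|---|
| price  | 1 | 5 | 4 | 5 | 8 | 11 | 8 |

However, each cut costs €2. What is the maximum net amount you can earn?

Build r[k] bottom-up: r[k] = max over allowed piece i of (p[i] + r[k−i]) − 2 per cut.
r[1] = 1
r[2] = 5
r[3] = 4  (first piece 1, then r[2]=5)
r[4] = 8  (first piece 2, then r[2]=5)
r[5] = 8
r[6] = 11  (first piece 2, then r[4]=8)
r[7] = 11  (first piece 2, then r[5]=8)
One optimal plan: pieces 5 + 2 (1 cut) → €13 − €2 = €11.

11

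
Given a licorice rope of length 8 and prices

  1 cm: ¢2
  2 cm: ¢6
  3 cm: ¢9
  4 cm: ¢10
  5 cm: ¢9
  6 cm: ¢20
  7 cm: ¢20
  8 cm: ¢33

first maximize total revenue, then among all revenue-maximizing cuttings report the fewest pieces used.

1

Build r[k] bottom-up: r[k] = max over allowed piece i of (p[i] + r[k−i]).
r[1] = 2
r[2] = 6
r[3] = 9
r[4] = 12  (first piece 2, then r[2]=6)
r[5] = 15  (first piece 2, then r[3]=9)
r[6] = 20
r[7] = 22  (first piece 1, then r[6]=20)
r[8] = 33
Maximum revenue is ¢33.
Now minimize piece count subject to staying optimal: for each k, pieces[k] = 1 + min over i with p[i]+r[k−i]=r[k] of pieces[k−i].
pieces[5] = 2
pieces[6] = 1
pieces[7] = 2
pieces[8] = 1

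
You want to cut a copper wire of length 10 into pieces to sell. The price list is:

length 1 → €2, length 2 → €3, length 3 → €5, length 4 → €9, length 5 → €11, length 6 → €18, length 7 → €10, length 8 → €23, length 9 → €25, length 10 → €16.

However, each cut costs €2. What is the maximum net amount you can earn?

25

Build net[k] bottom-up: net[k] = max over allowed piece i of (p[i] + net[k−i]) − 2 per cut.
net[1] = 2
net[2] = 3
net[3] = 5
net[4] = 9
net[5] = 11
net[6] = 18
net[7] = 18  (first piece 1, then net[6]=18)
net[8] = 23
net[9] = 25
net[10] = 25  (first piece 1, then net[9]=25)
One optimal plan: pieces 9 + 1 (1 cut) → €27 − €2 = €25.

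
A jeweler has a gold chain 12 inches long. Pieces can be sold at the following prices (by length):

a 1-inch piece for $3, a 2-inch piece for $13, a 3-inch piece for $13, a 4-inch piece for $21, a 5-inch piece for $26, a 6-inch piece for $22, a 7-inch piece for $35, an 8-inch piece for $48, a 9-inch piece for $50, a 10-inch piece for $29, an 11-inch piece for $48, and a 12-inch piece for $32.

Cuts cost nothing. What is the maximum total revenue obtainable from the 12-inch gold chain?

78

Consider every possible first cut. r[k] is the best of p[i]+r[k−i] over all sellable i≤k.
r[1] = 3
r[2] = 13
r[3] = 16  (first piece 1, then r[2]=13)
r[4] = 26  (first piece 2, then r[2]=13)
r[5] = 29  (first piece 1, then r[4]=26)
r[6] = 39  (first piece 2, then r[4]=26)
r[7] = 42  (first piece 1, then r[6]=39)
r[8] = 52  (first piece 2, then r[6]=39)
r[9] = 55  (first piece 1, then r[8]=52)
r[10] = 65  (first piece 2, then r[8]=52)
r[11] = 68  (first piece 1, then r[10]=65)
r[12] = 78  (first piece 2, then r[10]=65)
One optimal cutting: 2 + 2 + 2 + 2 + 2 + 2 → $13 + $13 + $13 + $13 + $13 + $13 = $78.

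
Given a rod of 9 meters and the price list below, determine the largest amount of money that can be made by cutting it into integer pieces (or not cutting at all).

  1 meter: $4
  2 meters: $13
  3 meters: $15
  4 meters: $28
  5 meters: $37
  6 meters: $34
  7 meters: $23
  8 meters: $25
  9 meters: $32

Build v[k] bottom-up: v[k] = max over allowed piece i of (p[i] + v[k−i]).
v[1] = 4
v[2] = 13
v[3] = 17  (first piece 1, then v[2]=13)
v[4] = 28
v[5] = 37
v[6] = 41  (first piece 1, then v[5]=37)
v[7] = 50  (first piece 2, then v[5]=37)
v[8] = 56  (first piece 4, then v[4]=28)
v[9] = 65  (first piece 4, then v[5]=37)
One optimal cutting: 5 + 4 → $37 + $28 = $65.

65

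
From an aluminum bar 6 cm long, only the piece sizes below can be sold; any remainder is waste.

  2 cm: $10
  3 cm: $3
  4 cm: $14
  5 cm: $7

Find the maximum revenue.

30

Consider every possible first cut. best[k] is the best of p[i]+best[k−i] over all sellable i≤k.
best[1] = 0
best[2] = 10
best[3] = max(10+0, 3+0) = 10
best[4] = max(10+10, 3+0, 14+0) = 20
best[5] = max(10+10, 3+10, 14+0, 7+0) = 20
best[6] = max(10+20, 3+10, 14+10, 7+0) = 30
One optimal cutting: 2 + 2 + 2 → $30.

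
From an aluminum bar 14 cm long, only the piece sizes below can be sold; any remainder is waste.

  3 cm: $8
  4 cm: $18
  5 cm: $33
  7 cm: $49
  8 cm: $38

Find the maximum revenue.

Let r[k] be the best obtainable value from length k. For each k, try every first piece i and keep the best of price[i] + r[k−i].
r[1] = 0
r[2] = 0
r[3] = 8
r[4] = 18
r[5] = 33
r[6] = 33
r[7] = 49
r[8] = 49
r[9] = 51  (first piece 4, then r[5]=33)
r[10] = 66  (first piece 5, then r[5]=33)
r[11] = 67  (first piece 4, then r[7]=49)
r[12] = 82  (first piece 5, then r[7]=49)
r[13] = 82
r[14] = 98  (first piece 7, then r[7]=49)
One optimal cutting: 7 + 7 → $98.

98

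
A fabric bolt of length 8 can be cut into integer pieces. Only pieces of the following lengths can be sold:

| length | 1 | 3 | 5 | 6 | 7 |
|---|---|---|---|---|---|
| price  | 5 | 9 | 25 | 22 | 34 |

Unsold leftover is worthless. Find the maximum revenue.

Let best[k] be the best obtainable value from length k. For each k, try every first piece i and keep the best of price[i] + best[k−i].
best[1] = 5
best[2] = 10  (first piece 1, then best[1]=5)
best[3] = 15  (first piece 1, then best[2]=10)
best[4] = 20  (first piece 1, then best[3]=15)
best[5] = 25  (first piece 1, then best[4]=20)
best[6] = 30  (first piece 1, then best[5]=25)
best[7] = 35  (first piece 1, then best[6]=30)
best[8] = 40  (first piece 1, then best[7]=35)
One optimal cutting: 1 + 1 + 1 + 1 + 1 + 1 + 1 + 1 → $40.

40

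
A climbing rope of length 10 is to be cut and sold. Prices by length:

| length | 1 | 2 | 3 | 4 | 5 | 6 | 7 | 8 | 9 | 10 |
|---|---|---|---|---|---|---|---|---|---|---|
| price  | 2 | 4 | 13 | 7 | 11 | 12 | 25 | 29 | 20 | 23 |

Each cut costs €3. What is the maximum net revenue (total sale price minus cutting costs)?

35

Build net[k] bottom-up: net[k] = max over allowed piece i of (p[i] + net[k−i]) − 3 per cut.
net[1] = 2
net[2] = max(2+2-3, 4+0) = 4
net[3] = max(2+4-3, 4+2-3, 13+0) = 13
net[4] = max(2+13-3, 4+4-3, 13+2-3, 7+0) = 12
net[5] = max(2+12-3, 4+13-3, 13+4-3, 7+2-3, 11+0) = 14
net[6] = max(2+14-3, 4+12-3, 13+13-3, 7+4-3, 11+2-3, 12+0) = 23
net[7] = max(2+23-3, 4+14-3, 13+12-3, …, 12+2-3, 25+0) = 25
net[8] = max(2+25-3, 4+23-3, 13+14-3, …, 25+2-3, 29+0) = 29
net[9] = max(2+29-3, 4+25-3, 13+23-3, …, 29+2-3, 20+0) = 33
net[10] = max(2+33-3, 4+29-3, 13+25-3, …, 20+2-3, 23+0) = 35
One optimal plan: pieces 7 + 3 (1 cut) → €38 − €3 = €35.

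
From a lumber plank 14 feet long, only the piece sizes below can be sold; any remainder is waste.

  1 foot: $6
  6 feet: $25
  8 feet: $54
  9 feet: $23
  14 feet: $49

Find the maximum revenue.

Build f[k] bottom-up: f[k] = max over allowed piece i of (p[i] + f[k−i]).
f[1] = 6
f[2] = 12  (first piece 1, then f[1]=6)
f[3] = 18  (first piece 1, then f[2]=12)
f[4] = 24  (first piece 1, then f[3]=18)
f[5] = 30  (first piece 1, then f[4]=24)
f[6] = 36  (first piece 1, then f[5]=30)
f[7] = 42  (first piece 1, then f[6]=36)
f[8] = 54
f[9] = 60  (first piece 1, then f[8]=54)
f[10] = 66  (first piece 1, then f[9]=60)
f[11] = 72  (first piece 1, then f[10]=66)
f[12] = 78  (first piece 1, then f[11]=72)
f[13] = 84  (first piece 1, then f[12]=78)
f[14] = 90  (first piece 1, then f[13]=84)
One optimal cutting: 8 + 1 + 1 + 1 + 1 + 1 + 1 → $90.

90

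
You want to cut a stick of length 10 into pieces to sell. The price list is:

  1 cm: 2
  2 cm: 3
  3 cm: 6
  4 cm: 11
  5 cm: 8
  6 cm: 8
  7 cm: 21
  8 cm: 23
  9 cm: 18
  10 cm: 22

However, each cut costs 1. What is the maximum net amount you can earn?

26

Let r[k] be the best obtainable value from length k. For each k, try every first piece i and keep the best of price[i] + r[k−i] minus the 1 cut fee when i<k.
r[1] = 2
r[2] = 3  (first piece 1, then r[1]=2)
r[3] = 6
r[4] = 11
r[5] = 12  (first piece 1, then r[4]=11)
r[6] = 13  (first piece 1, then r[5]=12)
r[7] = 21
r[8] = 23
r[9] = 24  (first piece 1, then r[8]=23)
r[10] = 26  (first piece 3, then r[7]=21)
One optimal plan: pieces 7 + 3 (1 cut) → 27 − 1 = 26.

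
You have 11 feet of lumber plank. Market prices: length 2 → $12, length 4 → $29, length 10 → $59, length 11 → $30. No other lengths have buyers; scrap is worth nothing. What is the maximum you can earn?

Let f[k] be the best obtainable value from length k. For each k, try every first piece i and keep the best of price[i] + f[k−i].
f[1] = 0
f[2] = 12
f[3] = 12
f[4] = 29
f[5] = 29
f[6] = 41  (first piece 2, then f[4]=29)
f[7] = 41
f[8] = 58  (first piece 4, then f[4]=29)
f[9] = 58
f[10] = 70  (first piece 2, then f[8]=58)
f[11] = 70
One optimal cutting: pieces 4 + 4 + 2 with 1 foot of scrap → $70.

70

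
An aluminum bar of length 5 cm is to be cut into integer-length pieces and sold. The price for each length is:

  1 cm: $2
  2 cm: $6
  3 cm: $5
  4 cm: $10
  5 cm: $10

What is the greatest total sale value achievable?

Build v[k] bottom-up: v[k] = max over allowed piece i of (p[i] + v[k−i]).
v[1] = 2
v[2] = max(2+2, 6+0) = 6
v[3] = max(2+6, 6+2, 5+0) = 8
v[4] = max(2+8, 6+6, 5+2, 10+0) = 12
v[5] = max(2+12, 6+8, 5+6, 10+2, 10+0) = 14
One optimal cutting: 2 + 2 + 1 → $6 + $6 + $2 = $14.

14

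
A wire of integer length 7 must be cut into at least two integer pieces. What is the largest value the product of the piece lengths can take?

12

Fill f[k] for k=2..7: at each k try every first piece i and multiply by the better of (k−i) uncut or f[k−i].
f[2] = 1×max(1,0) = 1×1 = 1
f[3] = max(1×2, 2×1) = 2
f[4] = max(1×3, 2×2, 3×1) = 4
f[5] = max(1×4, 2×3, 3×2, 4×1) = 6
f[6] = max(1×6, 2×4, 3×3, 4×2, 5×1) = 9
f[7] = max(1×9, 2×6, 3×4, 4×3, 5×2, 6×1) = 12
One optimal split: 3 + 2 + 2; product 3×2×2 = 12.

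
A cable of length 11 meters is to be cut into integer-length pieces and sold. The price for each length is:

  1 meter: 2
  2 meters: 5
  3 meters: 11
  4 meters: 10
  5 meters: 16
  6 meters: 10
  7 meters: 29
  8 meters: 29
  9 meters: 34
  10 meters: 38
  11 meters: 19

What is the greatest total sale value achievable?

42

Build best[k] bottom-up: best[k] = max over allowed piece i of (p[i] + best[k−i]).
best[1] = 2
best[2] = 5
best[3] = 11
best[4] = 13  (first piece 1, then best[3]=11)
best[5] = 16  (first piece 2, then best[3]=11)
best[6] = 22  (first piece 3, then best[3]=11)
best[7] = 29
best[8] = 31  (first piece 1, then best[7]=29)
best[9] = 34  (first piece 2, then best[7]=29)
best[10] = 40  (first piece 3, then best[7]=29)
best[11] = 42  (first piece 1, then best[10]=40)
One optimal cutting: 7 + 3 + 1 → 29 + 11 + 2 = 42.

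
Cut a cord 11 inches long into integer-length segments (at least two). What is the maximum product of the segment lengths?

Fill f[k] for k=2..11: at each k try every first piece i and multiply by the better of (k−i) uncut or f[k−i].
f[2] = 1×max(1,0) = 1×1 = 1
f[3] = 1×max(2,1) = 1×2 = 2
f[4] = 2×max(2,1) = 2×2 = 4
f[5] = 2×max(3,2) = 2×3 = 6
f[6] = 3×max(3,2) = 3×3 = 9
f[7] = 2×max(5,6) = 2×6 = 12
f[8] = 2×max(6,9) = 2×9 = 18
f[9] = 3×max(6,9) = 3×9 = 27
f[10] = 2×max(8,18) = 2×18 = 36
f[11] = 2×max(9,27) = 2×27 = 54
One optimal split: 3 + 3 + 3 + 2; product 3×3×3×2 = 54.

54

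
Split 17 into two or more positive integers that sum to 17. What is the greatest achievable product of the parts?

486

Fill prod[k] for k=2..17: at each k try every first piece i and multiply by the better of (k−i) uncut or prod[k−i].
prod[2] = 1·max(1,0) = 1·1 = 1
prod[3] = 1·max(2,1) = 1·2 = 2
prod[4] = 2·max(2,1) = 2·2 = 4
prod[5] = 2·max(3,2) = 2·3 = 6
prod[6] = 3·max(3,2) = 3·3 = 9
prod[7] = 2·max(5,6) = 2·6 = 12
prod[8] = 2·max(6,9) = 2·9 = 18
prod[9] = 3·max(6,9) = 3·9 = 27
prod[10] = 2·max(8,18) = 2·18 = 36
prod[11] = 2·max(9,27) = 2·27 = 54
prod[12] = 3·max(9,27) = 3·27 = 81
prod[13] = 2·max(11,54) = 2·54 = 108
prod[14] = 2·max(12,81) = 2·81 = 162
prod[15] = 3·max(12,81) = 3·81 = 243
prod[16] = 2·max(14,162) = 2·162 = 324
prod[17] = 2·max(15,243) = 2·243 = 486
One optimal split: 3 + 3 + 3 + 3 + 3 + 2; product 3·3·3·3·3·2 = 486.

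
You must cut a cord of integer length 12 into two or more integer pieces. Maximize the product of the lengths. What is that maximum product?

81

Define m[k] = max over 1≤i<k of i · max(k−i, m[k−i]); the inner max lets the remainder stay uncut if that's better.
m[2] = 1×max(1,0) = 1×1 = 1
m[3] = max(1×2, 2×1) = 2
m[4] = max(1×3, 2×2, 3×1) = 4
m[5] = max(1×4, 2×3, 3×2, 4×1) = 6
m[6] = max(1×6, 2×4, 3×3, 4×2, 5×1) = 9
m[7] = max(1×9, 2×6, 3×4, 4×3, 5×2, 6×1) = 12
m[8] = max(1×12, 2×9, 3×6, …, 6×2, 7×1) = 18
m[9] = max(1×18, 2×12, 3×9, …, 7×2, 8×1) = 27
m[10] = max(1×27, 2×18, 3×12, …, 8×2, 9×1) = 36
m[11] = max(1×36, 2×27, 3×18, …, 9×2, 10×1) = 54
m[12] = max(1×54, 2×36, 3×27, …, 10×2, 11×1) = 81
One optimal split: 3 + 3 + 3 + 3; product 3×3×3×3 = 81.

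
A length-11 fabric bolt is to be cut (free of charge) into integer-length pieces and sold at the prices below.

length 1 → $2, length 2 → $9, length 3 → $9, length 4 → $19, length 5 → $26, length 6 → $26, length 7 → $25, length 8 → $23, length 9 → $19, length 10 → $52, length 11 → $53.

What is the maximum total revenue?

Consider every possible first cut. r[k] is the best of p[i]+r[k−i] over all sellable i≤k.
r[1] = 2
r[2] = max(2+2, 9+0) = 9
r[3] = max(2+9, 9+2, 9+0) = 11
r[4] = max(2+11, 9+9, 9+2, 19+0) = 19
r[5] = max(2+19, 9+11, 9+9, 19+2, 26+0) = 26
r[6] = max(2+26, 9+19, 9+11, 19+9, 26+2, 26+0) = 28
r[7] = max(2+28, 9+26, 9+19, …, 26+2, 25+0) = 35
r[8] = max(2+35, 9+28, 9+26, …, 25+2, 23+0) = 38
r[9] = max(2+38, 9+35, 9+28, …, 23+2, 19+0) = 45
r[10] = max(2+45, 9+38, 9+35, …, 19+2, 52+0) = 52
r[11] = max(2+52, 9+45, 9+38, …, 52+2, 53+0) = 54
One optimal cutting: 5 + 5 + 1 → $26 + $26 + $2 = $54.

54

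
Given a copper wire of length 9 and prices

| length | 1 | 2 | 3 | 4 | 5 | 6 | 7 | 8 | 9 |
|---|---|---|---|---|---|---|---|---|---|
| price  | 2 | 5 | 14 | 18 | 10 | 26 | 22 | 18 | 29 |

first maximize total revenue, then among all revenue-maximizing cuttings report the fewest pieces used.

Build r[k] bottom-up: r[k] = max over allowed piece i of (p[i] + r[k−i]).
r[1] = 2
r[2] = max(2+2, 5+0) = 5
r[3] = max(2+5, 5+2, 14+0) = 14
r[4] = max(2+14, 5+5, 14+2, 18+0) = 18
r[5] = max(2+18, 5+14, 14+5, 18+2, 10+0) = 20
r[6] = max(2+20, 5+18, 14+14, 18+5, 10+2, 26+0) = 28
r[7] = max(2+28, 5+20, 14+18, …, 26+2, 22+0) = 32
r[8] = max(2+32, 5+28, 14+20, …, 22+2, 18+0) = 36
r[9] = max(2+36, 5+32, 14+28, …, 18+2, 29+0) = 42
Maximum revenue is €42.
Now minimize piece count subject to staying optimal: for each k, pieces[k] = 1 + min over i with p[i]+r[k−i]=r[k] of pieces[k−i].
pieces[6] = 2
pieces[7] = 2
pieces[8] = 2
pieces[9] = 3

3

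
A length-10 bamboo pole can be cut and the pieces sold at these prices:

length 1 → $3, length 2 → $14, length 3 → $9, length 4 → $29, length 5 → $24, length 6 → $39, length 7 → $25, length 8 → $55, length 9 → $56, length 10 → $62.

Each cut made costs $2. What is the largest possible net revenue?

68

Let r[k] be the best obtainable value from length k. For each k, try every first piece i and keep the best of price[i] + r[k−i] minus the 2 cut fee when i<k.
r[1] = 3
r[2] = max(3+3-2, 14+0) = 14
r[3] = max(3+14-2, 14+3-2, 9+0) = 15
r[4] = max(3+15-2, 14+14-2, 9+3-2, 29+0) = 29
r[5] = max(3+29-2, 14+15-2, 9+14-2, 29+3-2, 24+0) = 30
r[6] = max(3+30-2, 14+29-2, 9+15-2, 29+14-2, 24+3-2, 39+0) = 41
r[7] = max(3+41-2, 14+30-2, 9+29-2, …, 39+3-2, 25+0) = 42
r[8] = max(3+42-2, 14+41-2, 9+30-2, …, 25+3-2, 55+0) = 56
r[9] = max(3+56-2, 14+42-2, 9+41-2, …, 55+3-2, 56+0) = 57
r[10] = max(3+57-2, 14+56-2, 9+42-2, …, 56+3-2, 62+0) = 68
One optimal plan: pieces 4 + 4 + 2 (2 cuts) → $72 − $4 = $68.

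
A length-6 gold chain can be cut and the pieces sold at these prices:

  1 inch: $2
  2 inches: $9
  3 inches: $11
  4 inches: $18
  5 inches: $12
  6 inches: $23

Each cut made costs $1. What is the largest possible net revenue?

Build net[k] bottom-up: net[k] = max over allowed piece i of (p[i] + net[k−i]) − 1 per cut.
net[1] = 2
net[2] = max(2+2-1, 9+0) = 9
net[3] = max(2+9-1, 9+2-1, 11+0) = 11
net[4] = max(2+11-1, 9+9-1, 11+2-1, 18+0) = 18
net[5] = max(2+18-1, 9+11-1, 11+9-1, 18+2-1, 12+0) = 19
net[6] = max(2+19-1, 9+18-1, 11+11-1, 18+9-1, 12+2-1, 23+0) = 26
One optimal plan: pieces 4 + 2 (1 cut) → $27 − $1 = $26.

26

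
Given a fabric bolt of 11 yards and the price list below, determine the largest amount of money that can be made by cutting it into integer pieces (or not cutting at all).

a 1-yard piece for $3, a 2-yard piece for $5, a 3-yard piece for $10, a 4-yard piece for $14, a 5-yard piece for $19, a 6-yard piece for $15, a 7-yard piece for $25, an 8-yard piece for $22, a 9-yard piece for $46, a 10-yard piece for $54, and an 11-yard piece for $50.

Build best[k] bottom-up: best[k] = max over allowed piece i of (p[i] + best[k−i]).
best[1] = 3
best[2] = max(3+3, 5+0) = 6
best[3] = max(3+6, 5+3, 10+0) = 10
best[4] = max(3+10, 5+6, 10+3, 14+0) = 14
best[5] = max(3+14, 5+10, 10+6, 14+3, 19+0) = 19
best[6] = max(3+19, 5+14, 10+10, 14+6, 19+3, 15+0) = 22
best[7] = max(3+22, 5+19, 10+14, …, 15+3, 25+0) = 25
best[8] = max(3+25, 5+22, 10+19, …, 25+3, 22+0) = 29
best[9] = max(3+29, 5+25, 10+22, …, 22+3, 46+0) = 46
best[10] = max(3+46, 5+29, 10+25, …, 46+3, 54+0) = 54
best[11] = max(3+54, 5+46, 10+29, …, 54+3, 50+0) = 57
One optimal cutting: 10 + 1 → $54 + $3 = $57.

57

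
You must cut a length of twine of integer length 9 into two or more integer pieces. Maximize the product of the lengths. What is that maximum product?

27

Let f[k] be the best product for length k (with at least one cut). For each first piece i, the rest contributes max(k−i, f[k−i]).
f[2] = 1*max(1,0) = 1*1 = 1
f[3] = 1*max(2,1) = 1*2 = 2
f[4] = 2*max(2,1) = 2*2 = 4
f[5] = 2*max(3,2) = 2*3 = 6
f[6] = 3*max(3,2) = 3*3 = 9
f[7] = 2*max(5,6) = 2*6 = 12
f[8] = 2*max(6,9) = 2*9 = 18
f[9] = 3*max(6,9) = 3*9 = 27
One optimal split: 3 + 3 + 3; product 3*3*3 = 27.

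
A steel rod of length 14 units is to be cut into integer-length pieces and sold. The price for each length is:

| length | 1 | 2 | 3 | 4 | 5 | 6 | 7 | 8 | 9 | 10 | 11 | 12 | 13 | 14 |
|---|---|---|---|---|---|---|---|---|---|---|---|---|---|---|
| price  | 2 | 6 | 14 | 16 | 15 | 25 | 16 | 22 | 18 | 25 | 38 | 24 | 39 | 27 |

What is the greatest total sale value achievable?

Let v[k] be the best obtainable value from length k. For each k, try every first piece i and keep the best of price[i] + v[k−i].
v[1] = 2
v[2] = max(2+2, 6+0) = 6
v[3] = max(2+6, 6+2, 14+0) = 14
v[4] = max(2+14, 6+6, 14+2, 16+0) = 16
v[5] = max(2+16, 6+14, 14+6, 16+2, 15+0) = 20
v[6] = max(2+20, 6+16, 14+14, 16+6, 15+2, 25+0) = 28
v[7] = max(2+28, 6+20, 14+16, …, 25+2, 16+0) = 30
v[8] = max(2+30, 6+28, 14+20, …, 16+2, 22+0) = 34
v[9] = max(2+34, 6+30, 14+28, …, 22+2, 18+0) = 42
v[10] = max(2+42, 6+34, 14+30, …, 18+2, 25+0) = 44
v[11] = max(2+44, 6+42, 14+34, …, 25+2, 38+0) = 48
v[12] = max(2+48, 6+44, 14+42, …, 38+2, 24+0) = 56
v[13] = max(2+56, 6+48, 14+44, …, 24+2, 39+0) = 58
v[14] = max(2+58, 6+56, 14+48, …, 39+2, 27+0) = 62
One optimal cutting: 3 + 3 + 3 + 3 + 2 → $14 + $14 + $14 + $14 + $6 = $62.

62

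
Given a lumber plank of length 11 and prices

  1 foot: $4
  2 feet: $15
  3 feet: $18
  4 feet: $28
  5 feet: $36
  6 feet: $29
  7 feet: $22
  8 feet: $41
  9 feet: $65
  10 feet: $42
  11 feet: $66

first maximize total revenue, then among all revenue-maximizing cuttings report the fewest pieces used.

4

Consider every possible first cut. r[k] is the best of p[i]+r[k−i] over all sellable i≤k.
r[1] = 4
r[2] = max(4+4, 15+0) = 15
r[3] = max(4+15, 15+4, 18+0) = 19
r[4] = max(4+19, 15+15, 18+4, 28+0) = 30
r[5] = max(4+30, 15+19, 18+15, 28+4, 36+0) = 36
r[6] = max(4+36, 15+30, 18+19, 28+15, 36+4, 29+0) = 45
r[7] = max(4+45, 15+36, 18+30, …, 29+4, 22+0) = 51
r[8] = max(4+51, 15+45, 18+36, …, 22+4, 41+0) = 60
r[9] = max(4+60, 15+51, 18+45, …, 41+4, 65+0) = 66
r[10] = max(4+66, 15+60, 18+51, …, 65+4, 42+0) = 75
r[11] = max(4+75, 15+66, 18+60, …, 42+4, 66+0) = 81
Maximum revenue is $81.
Now minimize piece count subject to staying optimal: for each k, pieces[k] = 1 + min over i with p[i]+r[k−i]=r[k] of pieces[k−i].
pieces[8] = 4
pieces[9] = 3
pieces[10] = 5
pieces[11] = 4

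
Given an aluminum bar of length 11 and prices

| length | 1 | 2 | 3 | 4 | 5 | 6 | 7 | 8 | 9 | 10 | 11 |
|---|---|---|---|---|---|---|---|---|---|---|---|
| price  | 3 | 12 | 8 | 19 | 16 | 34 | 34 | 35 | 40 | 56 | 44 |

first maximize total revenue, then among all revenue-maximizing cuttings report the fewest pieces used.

6

Let r[k] be the best obtainable value from length k. For each k, try every first piece i and keep the best of price[i] + r[k−i].
r[1] = 3
r[2] = max(3+3, 12+0) = 12
r[3] = max(3+12, 12+3, 8+0) = 15
r[4] = max(3+15, 12+12, 8+3, 19+0) = 24
r[5] = max(3+24, 12+15, 8+12, 19+3, 16+0) = 27
r[6] = max(3+27, 12+24, 8+15, 19+12, 16+3, 34+0) = 36
r[7] = max(3+36, 12+27, 8+24, …, 34+3, 34+0) = 39
r[8] = max(3+39, 12+36, 8+27, …, 34+3, 35+0) = 48
r[9] = max(3+48, 12+39, 8+36, …, 35+3, 40+0) = 51
r[10] = max(3+51, 12+48, 8+39, …, 40+3, 56+0) = 60
r[11] = max(3+60, 12+51, 8+48, …, 56+3, 44+0) = 63
Maximum revenue is $63.
Now minimize piece count subject to staying optimal: for each k, pieces[k] = 1 + min over i with p[i]+r[k−i]=r[k] of pieces[k−i].
pieces[8] = 4
pieces[9] = 5
pieces[10] = 5
pieces[11] = 6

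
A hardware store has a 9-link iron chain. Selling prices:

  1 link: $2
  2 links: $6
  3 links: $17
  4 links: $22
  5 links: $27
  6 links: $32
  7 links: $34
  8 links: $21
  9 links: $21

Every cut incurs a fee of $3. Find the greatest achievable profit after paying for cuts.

46

Consider every possible first cut. v[k] is the best of p[i]+v[k−i] over all sellable i≤k, charging 3 whenever i<k.
v[1] = 2
v[2] = 6
v[3] = 17
v[4] = 22
v[5] = 27
v[6] = 32
v[7] = 36  (first piece 3, then v[4]=22)
v[8] = 41  (first piece 3, then v[5]=27)
v[9] = 46  (first piece 3, then v[6]=32)
One optimal plan: pieces 6 + 3 (1 cut) → $49 − $3 = $46.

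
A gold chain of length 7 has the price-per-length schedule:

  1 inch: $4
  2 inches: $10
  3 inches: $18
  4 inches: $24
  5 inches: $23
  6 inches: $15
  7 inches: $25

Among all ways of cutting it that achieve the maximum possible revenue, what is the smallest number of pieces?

2

Build r[k] bottom-up: r[k] = max over allowed piece i of (p[i] + r[k−i]).
r[1] = 4
r[2] = 10
r[3] = 18
r[4] = 24
r[5] = 28  (first piece 1, then r[4]=24)
r[6] = 36  (first piece 3, then r[3]=18)
r[7] = 42  (first piece 3, then r[4]=24)
Maximum revenue is $42.
Now minimize piece count subject to staying optimal: for each k, pieces[k] = 1 + min over i with p[i]+r[k−i]=r[k] of pieces[k−i].
pieces[4] = 1
pieces[5] = 2
pieces[6] = 2
pieces[7] = 2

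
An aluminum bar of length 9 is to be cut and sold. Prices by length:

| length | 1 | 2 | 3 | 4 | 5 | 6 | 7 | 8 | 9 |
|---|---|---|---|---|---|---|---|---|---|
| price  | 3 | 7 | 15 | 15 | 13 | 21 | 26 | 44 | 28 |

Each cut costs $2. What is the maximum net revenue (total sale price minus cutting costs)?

45

Consider every possible first cut. r[k] is the best of p[i]+r[k−i] over all sellable i≤k, charging 2 whenever i<k.
r[1] = 3
r[2] = max(3+3-2, 7+0) = 7
r[3] = max(3+7-2, 7+3-2, 15+0) = 15
r[4] = max(3+15-2, 7+7-2, 15+3-2, 15+0) = 16
r[5] = max(3+16-2, 7+15-2, 15+7-2, 15+3-2, 13+0) = 20
r[6] = max(3+20-2, 7+16-2, 15+15-2, 15+7-2, 13+3-2, 21+0) = 28
r[7] = max(3+28-2, 7+20-2, 15+16-2, …, 21+3-2, 26+0) = 29
r[8] = max(3+29-2, 7+28-2, 15+20-2, …, 26+3-2, 44+0) = 44
r[9] = max(3+44-2, 7+29-2, 15+28-2, …, 44+3-2, 28+0) = 45
One optimal plan: pieces 8 + 1 (1 cut) → $47 − $2 = $45.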